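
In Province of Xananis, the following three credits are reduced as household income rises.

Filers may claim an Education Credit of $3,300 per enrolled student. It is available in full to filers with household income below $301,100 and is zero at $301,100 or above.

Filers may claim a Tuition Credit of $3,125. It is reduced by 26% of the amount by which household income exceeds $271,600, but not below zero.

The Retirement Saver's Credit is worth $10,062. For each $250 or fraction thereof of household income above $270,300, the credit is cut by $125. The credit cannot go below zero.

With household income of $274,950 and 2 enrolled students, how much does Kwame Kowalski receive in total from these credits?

Education Credit: base = 2 × $3,300 = $6,600. $274,950 is below the $301,100 cutoff, so the full $6,600 applies.
Tuition Credit: 26% of the $3,350 excess over $271,600 is $871; credit = $3,125 − $871 = $2,254.
Retirement Saver's Credit: income exceeds $270,300 by $4,650, which is 19 full-or-partial $250 increments; reduction = 19 × $125 = $2,375, leaving $7,687.
Total: $6,600 + $2,254 + $7,687 = $16,541.

$16,541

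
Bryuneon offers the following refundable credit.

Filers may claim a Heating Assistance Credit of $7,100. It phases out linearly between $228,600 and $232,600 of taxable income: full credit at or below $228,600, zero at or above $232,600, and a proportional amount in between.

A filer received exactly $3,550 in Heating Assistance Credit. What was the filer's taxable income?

$3,550 is 3,550/7,100 of the full $7,100, so 3,550/7,100 of the $4,000 range has been used: income = $228,600 + $4,000 × 3,550/7,100 = $230,600.

$230,600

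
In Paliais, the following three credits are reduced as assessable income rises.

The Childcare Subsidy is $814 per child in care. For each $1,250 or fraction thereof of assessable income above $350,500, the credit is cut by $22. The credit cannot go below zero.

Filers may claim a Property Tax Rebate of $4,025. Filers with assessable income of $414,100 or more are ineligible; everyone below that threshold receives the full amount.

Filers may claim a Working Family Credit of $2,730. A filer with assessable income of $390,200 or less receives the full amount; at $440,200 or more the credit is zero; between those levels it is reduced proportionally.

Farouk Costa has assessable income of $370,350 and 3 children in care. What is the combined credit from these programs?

Childcare Subsidy: base = 3 × $814 = $2,442. income exceeds $350,500 by $19,850, which is 16 full-or-partial $1,250 increments; reduction = 16 × $22 = $352, leaving $2,090.
Property Tax Rebate: $370,350 is below the $414,100 cutoff, so the full $4,025 applies.
Working Family Credit: $370,350 is at or below the $390,200 threshold, so the full $2,730 applies.
Total: $2,090 + $4,025 + $2,730 = $8,845.

$8,845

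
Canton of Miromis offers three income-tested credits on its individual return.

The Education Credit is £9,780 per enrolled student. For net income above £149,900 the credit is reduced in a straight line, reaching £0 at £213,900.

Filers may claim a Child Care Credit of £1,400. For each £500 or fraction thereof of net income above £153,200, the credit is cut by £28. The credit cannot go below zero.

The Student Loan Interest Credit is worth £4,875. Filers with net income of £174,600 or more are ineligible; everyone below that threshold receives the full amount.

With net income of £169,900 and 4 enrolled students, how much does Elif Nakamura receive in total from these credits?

£32,218

Education Credit: base = 4 × £9,780 = £39,120. £169,900 is £20,000 into a £64,000 phase-out range, leaving 44,000/64,000 of the credit: £39,120 × 44,000/64,000 = £26,895.
Child Care Credit: income exceeds £153,200 by £16,700, which is 34 full-or-partial £500 increments; reduction = 34 × £28 = £952, leaving £448.
Student Loan Interest Credit: £169,900 is below the £174,600 cutoff, so the full £4,875 applies.
Total: £26,895 + £448 + £4,875 = £32,218.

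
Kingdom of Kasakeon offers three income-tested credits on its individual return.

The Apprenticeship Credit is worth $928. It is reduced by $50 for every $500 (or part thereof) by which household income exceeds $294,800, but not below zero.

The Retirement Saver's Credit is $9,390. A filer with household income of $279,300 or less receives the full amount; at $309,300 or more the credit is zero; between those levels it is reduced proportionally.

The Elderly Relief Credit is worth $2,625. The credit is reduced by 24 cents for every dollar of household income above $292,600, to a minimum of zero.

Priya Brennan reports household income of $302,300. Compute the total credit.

Apprenticeship Credit: income exceeds $294,800 by $7,500, which is 15 full-or-partial $500 increments; reduction = 15 × $50 = $750, leaving $178.
Retirement Saver's Credit: $302,300 is $23,000 into a $30,000 phase-out range, leaving 7,000/30,000 of the credit: $9,390 × 7,000/30,000 = $2,191.
Elderly Relief Credit: 24% of the $9,700 excess over $292,600 is $2,328; credit = $2,625 − $2,328 = $297.
Total: $178 + $2,191 + $297 = $2,666.

$2,666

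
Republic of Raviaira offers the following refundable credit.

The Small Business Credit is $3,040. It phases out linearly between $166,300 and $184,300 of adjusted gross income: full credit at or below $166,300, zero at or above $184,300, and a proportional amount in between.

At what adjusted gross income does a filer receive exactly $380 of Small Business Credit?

$380 is 380/3,040 of the full $3,040, so 2,660/3,040 of the $18,000 range has been used: income = $166,300 + $18,000 × 2,660/3,040 = $182,050.

$182,050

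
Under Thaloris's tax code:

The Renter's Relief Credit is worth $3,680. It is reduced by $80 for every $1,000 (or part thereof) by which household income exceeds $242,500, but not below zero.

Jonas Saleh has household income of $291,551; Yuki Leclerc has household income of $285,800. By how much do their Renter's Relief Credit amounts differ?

Jonas ($291,551): Renter's Relief Credit: income exceeds $242,500 by $49,051 → 50 increments × $80 = $4,000 ≥ base, so the credit is $0.
Yuki ($285,800): Renter's Relief Credit: income exceeds $242,500 by $43,300, which is 44 full-or-partial $1,000 increments; reduction = 44 × $80 = $3,520, leaving $160.
Difference: |$0 − $160| = $160.

$160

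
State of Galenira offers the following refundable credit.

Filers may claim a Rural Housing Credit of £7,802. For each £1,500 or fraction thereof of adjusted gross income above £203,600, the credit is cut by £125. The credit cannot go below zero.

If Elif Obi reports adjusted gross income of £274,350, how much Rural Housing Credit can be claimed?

£1,802

Rural Housing Credit: income exceeds £203,600 by £70,750, which is 48 full-or-partial £1,500 increments; reduction = 48 × £125 = £6,000, leaving £1,802.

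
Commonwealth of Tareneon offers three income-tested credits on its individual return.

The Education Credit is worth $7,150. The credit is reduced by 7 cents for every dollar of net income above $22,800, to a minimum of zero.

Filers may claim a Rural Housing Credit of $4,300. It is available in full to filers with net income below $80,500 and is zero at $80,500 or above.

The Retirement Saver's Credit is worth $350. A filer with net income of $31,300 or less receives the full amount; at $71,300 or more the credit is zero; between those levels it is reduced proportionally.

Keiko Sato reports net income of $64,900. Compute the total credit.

$8,559

Education Credit: 7% of the $42,100 excess over $22,800 is $2,947; credit = $7,150 − $2,947 = $4,203.
Rural Housing Credit: $64,900 is below the $80,500 cutoff, so the full $4,300 applies.
Retirement Saver's Credit: $64,900 is $33,600 into a $40,000 phase-out range, leaving 6,400/40,000 of the credit: $350 × 6,400/40,000 = $56.
Total: $4,203 + $4,300 + $56 = $8,559.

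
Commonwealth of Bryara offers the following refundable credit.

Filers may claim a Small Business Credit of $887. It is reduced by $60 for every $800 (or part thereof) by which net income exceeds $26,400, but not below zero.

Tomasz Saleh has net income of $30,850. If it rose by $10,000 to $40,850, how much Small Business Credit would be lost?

$527

At $30,850 — income exceeds $26,400 by $4,450, which is 6 full-or-partial $800 increments; reduction = 6 × $60 = $360, leaving $527.
At $40,850 — income exceeds $26,400 by $14,450 → 19 increments × $60 = $1,140 ≥ base, so the credit is $0.
Lost: $527 − $0 = $527.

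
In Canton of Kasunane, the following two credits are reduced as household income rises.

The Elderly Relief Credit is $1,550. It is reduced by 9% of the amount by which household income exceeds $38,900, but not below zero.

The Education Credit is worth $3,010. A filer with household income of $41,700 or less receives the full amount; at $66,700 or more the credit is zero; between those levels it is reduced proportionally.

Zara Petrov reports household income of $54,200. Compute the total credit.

$1,678

Elderly Relief Credit: 9% of the $15,300 excess over $38,900 is $1,377; credit = $1,550 − $1,377 = $173.
Education Credit: $54,200 is $12,500 into a $25,000 phase-out range, leaving 12,500/25,000 of the credit: $3,010 × 12,500/25,000 = $1,505.
Total: $173 + $1,505 = $1,678.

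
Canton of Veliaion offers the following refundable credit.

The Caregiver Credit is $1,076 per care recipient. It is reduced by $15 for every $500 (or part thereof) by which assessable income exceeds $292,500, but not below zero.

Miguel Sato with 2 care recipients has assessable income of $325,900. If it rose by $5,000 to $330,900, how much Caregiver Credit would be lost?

$150

At $325,900 — base = 2 × $1,076 = $2,152. income exceeds $292,500 by $33,400, which is 67 full-or-partial $500 increments; reduction = 67 × $15 = $1,005, leaving $1,147.
At $330,900 — base = 2 × $1,076 = $2,152. income exceeds $292,500 by $38,400, which is 77 full-or-partial $500 increments; reduction = 77 × $15 = $1,155, leaving $997.
Lost: $1,147 − $997 = $150.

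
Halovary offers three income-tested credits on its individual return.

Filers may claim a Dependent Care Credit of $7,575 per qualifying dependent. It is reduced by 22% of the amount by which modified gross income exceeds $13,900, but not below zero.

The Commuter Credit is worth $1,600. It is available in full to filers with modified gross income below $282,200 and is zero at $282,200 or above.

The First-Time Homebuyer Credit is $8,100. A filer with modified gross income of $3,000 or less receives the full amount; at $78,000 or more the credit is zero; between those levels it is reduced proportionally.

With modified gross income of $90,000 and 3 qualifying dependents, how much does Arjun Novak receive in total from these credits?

$7,583

Dependent Care Credit: base = 3 × $7,575 = $22,725. 22% of the $76,100 excess over $13,900 is $16,742; credit = $22,725 − $16,742 = $5,983.
Commuter Credit: $90,000 is below the $282,200 cutoff, so the full $1,600 applies.
First-Time Homebuyer Credit: $90,000 is at or above $78,000, so the credit is $0.
Total: $5,983 + $1,600 + $0 = $7,583.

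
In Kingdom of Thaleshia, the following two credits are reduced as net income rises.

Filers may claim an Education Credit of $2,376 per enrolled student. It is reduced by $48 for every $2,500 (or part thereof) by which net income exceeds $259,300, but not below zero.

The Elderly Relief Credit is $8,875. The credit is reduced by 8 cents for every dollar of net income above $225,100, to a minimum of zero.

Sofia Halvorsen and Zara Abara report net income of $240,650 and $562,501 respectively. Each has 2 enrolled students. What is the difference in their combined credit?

Sofia ($240,650): Education Credit: base = 2 × $2,376 = $4,752. $240,650 is at or below the $259,300 threshold, so the full $4,752 applies. Elderly Relief Credit: 8% of the $15,550 excess over $225,100 is $1,244; credit = $8,875 − $1,244 = $7,631. total $4,752 + $7,631 = $12,383
Zara ($562,501): Education Credit: base = 2 × $2,376 = $4,752. income exceeds $259,300 by $303,201 → 122 increments × $48 = $5,856 ≥ base, so the credit is $0. Elderly Relief Credit: 8% of the $337,401 excess over $225,100 is $26,992.08 ≥ base, so the credit is $0. total $0 + $0 = $0
Difference: |$12,383 − $0| = $12,383.

$12,383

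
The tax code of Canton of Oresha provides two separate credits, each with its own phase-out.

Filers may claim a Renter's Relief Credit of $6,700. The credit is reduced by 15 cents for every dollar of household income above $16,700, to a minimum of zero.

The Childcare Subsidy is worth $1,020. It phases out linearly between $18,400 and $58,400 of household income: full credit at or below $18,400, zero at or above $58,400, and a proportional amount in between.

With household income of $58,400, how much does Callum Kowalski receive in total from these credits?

$445

Renter's Relief Credit: 15% of the $41,700 excess over $16,700 is $6,255; credit = $6,700 − $6,255 = $445.
Childcare Subsidy: $58,400 is at or above $58,400, so the credit is $0.
Total: $445 + $0 = $445.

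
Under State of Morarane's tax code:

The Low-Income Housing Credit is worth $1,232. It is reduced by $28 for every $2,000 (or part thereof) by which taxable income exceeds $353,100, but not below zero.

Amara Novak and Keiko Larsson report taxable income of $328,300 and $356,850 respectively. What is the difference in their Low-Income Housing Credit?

$56

Amara ($328,300): Low-Income Housing Credit: $328,300 is at or below the $353,100 threshold, so the full $1,232 applies.
Keiko ($356,850): Low-Income Housing Credit: income exceeds $353,100 by $3,750, which is 2 full-or-partial $2,000 increments; reduction = 2 × $28 = $56, leaving $1,176.
Difference: |$1,232 − $1,176| = $56.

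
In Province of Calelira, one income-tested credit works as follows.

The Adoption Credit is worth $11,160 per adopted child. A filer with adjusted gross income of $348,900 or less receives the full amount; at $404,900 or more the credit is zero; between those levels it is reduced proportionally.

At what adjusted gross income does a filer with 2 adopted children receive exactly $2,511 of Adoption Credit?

Full credit = 2 × $11,160 = $22,320.
$2,511 is 2,511/22,320 of the full $22,320, so 19,809/22,320 of the $56,000 range has been used: income = $348,900 + $56,000 × 19,809/22,320 = $398,600.

$398,600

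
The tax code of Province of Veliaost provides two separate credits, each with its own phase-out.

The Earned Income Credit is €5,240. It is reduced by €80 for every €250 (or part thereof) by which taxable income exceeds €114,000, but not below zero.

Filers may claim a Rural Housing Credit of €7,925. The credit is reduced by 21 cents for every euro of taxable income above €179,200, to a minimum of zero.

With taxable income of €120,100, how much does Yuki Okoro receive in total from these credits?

€11,165

Earned Income Credit: income exceeds €114,000 by €6,100, which is 25 full-or-partial €250 increments; reduction = 25 × €80 = €2,000, leaving €3,240.
Rural Housing Credit: €120,100 is at or below the €179,200 threshold, so the full €7,925 applies.
Total: €3,240 + €7,925 = €11,165.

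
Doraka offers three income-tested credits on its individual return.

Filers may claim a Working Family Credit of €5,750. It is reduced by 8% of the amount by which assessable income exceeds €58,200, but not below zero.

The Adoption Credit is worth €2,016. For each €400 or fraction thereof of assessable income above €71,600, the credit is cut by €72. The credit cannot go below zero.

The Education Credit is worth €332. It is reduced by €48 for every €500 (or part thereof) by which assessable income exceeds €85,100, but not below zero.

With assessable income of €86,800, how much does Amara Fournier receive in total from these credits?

€3,602

Working Family Credit: 8% of the €28,600 excess over €58,200 is €2,288; credit = €5,750 − €2,288 = €3,462.
Adoption Credit: income exceeds €71,600 by €15,200 → 38 increments × €72 = €2,736 ≥ base, so the credit is €0.
Education Credit: income exceeds €85,100 by €1,700, which is 4 full-or-partial €500 increments; reduction = 4 × €48 = €192, leaving €140.
Total: €3,462 + €0 + €140 = €3,602.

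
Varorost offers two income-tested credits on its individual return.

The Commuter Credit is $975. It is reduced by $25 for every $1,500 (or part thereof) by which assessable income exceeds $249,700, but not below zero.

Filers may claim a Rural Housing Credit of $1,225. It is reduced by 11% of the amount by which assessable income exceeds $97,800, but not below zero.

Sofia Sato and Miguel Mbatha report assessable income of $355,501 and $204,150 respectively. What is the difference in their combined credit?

$975

Sofia ($355,501): Commuter Credit: income exceeds $249,700 by $105,801 → 71 increments × $25 = $1,775 ≥ base, so the credit is $0. Rural Housing Credit: 11% of the $257,701 excess over $97,800 is $28,347.11 ≥ base, so the credit is $0. total $0 + $0 = $0
Miguel ($204,150): Commuter Credit: $204,150 is at or below the $249,700 threshold, so the full $975 applies. Rural Housing Credit: 11% of the $106,350 excess over $97,800 is $11,698.50 ≥ base, so the credit is $0. total $975 + $0 = $975
Difference: |$0 − $975| = $975.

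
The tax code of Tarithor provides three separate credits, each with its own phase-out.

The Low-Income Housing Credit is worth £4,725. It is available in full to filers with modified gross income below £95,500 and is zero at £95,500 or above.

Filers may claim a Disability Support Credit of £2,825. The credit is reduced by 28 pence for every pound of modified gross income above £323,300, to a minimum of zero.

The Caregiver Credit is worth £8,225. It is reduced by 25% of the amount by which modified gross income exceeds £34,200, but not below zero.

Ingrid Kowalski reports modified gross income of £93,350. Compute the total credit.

Low-Income Housing Credit: £93,350 is below the £95,500 cutoff, so the full £4,725 applies.
Disability Support Credit: £93,350 is at or below the £323,300 threshold, so the full £2,825 applies.
Caregiver Credit: 25% of the £59,150 excess over £34,200 is £14,787.50 ≥ base, so the credit is £0.
Total: £4,725 + £2,825 + £0 = £7,550.

£7,550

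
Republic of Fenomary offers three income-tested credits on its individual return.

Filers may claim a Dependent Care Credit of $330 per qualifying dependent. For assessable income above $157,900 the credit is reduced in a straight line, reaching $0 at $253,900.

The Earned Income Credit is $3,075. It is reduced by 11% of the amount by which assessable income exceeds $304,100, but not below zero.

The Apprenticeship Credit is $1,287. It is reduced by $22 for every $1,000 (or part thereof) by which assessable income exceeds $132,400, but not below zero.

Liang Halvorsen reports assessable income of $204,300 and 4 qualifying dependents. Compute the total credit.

$3,757

Dependent Care Credit: base = 4 × $330 = $1,320. $204,300 is $46,400 into a $96,000 phase-out range, leaving 49,600/96,000 of the credit: $1,320 × 49,600/96,000 = $682.
Earned Income Credit: $204,300 is at or below the $304,100 threshold, so the full $3,075 applies.
Apprenticeship Credit: income exceeds $132,400 by $71,900 → 72 increments × $22 = $1,584 ≥ base, so the credit is $0.
Total: $682 + $3,075 + $0 = $3,757.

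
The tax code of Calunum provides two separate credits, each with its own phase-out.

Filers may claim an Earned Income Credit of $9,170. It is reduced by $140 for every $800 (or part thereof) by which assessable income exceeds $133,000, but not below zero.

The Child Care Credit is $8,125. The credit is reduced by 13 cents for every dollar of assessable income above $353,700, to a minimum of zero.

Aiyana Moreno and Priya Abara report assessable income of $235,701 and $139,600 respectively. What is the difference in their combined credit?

Aiyana ($235,701): Earned Income Credit: income exceeds $133,000 by $102,701 → 129 increments × $140 = $18,060 ≥ base, so the credit is $0. Child Care Credit: $235,701 is at or below the $353,700 threshold, so the full $8,125 applies. total $0 + $8,125 = $8,125
Priya ($139,600): Earned Income Credit: income exceeds $133,000 by $6,600, which is 9 full-or-partial $800 increments; reduction = 9 × $140 = $1,260, leaving $7,910. Child Care Credit: $139,600 is at or below the $353,700 threshold, so the full $8,125 applies. total $7,910 + $8,125 = $16,035
Difference: |$8,125 − $16,035| = $7,910.

$7,910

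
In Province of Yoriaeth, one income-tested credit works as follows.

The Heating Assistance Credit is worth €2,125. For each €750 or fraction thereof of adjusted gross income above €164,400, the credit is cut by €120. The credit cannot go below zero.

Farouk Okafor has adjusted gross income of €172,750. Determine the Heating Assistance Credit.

Heating Assistance Credit: income exceeds €164,400 by €8,350, which is 12 full-or-partial €750 increments; reduction = 12 × €120 = €1,440, leaving €685.

€685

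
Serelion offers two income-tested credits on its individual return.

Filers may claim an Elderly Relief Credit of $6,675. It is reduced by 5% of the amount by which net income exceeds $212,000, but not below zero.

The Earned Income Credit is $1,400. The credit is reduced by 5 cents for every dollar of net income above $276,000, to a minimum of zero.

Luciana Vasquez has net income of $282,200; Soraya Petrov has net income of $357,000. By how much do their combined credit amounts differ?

$4,255

Luciana ($282,200): Elderly Relief Credit: 5% of the $70,200 excess over $212,000 is $3,510; credit = $6,675 − $3,510 = $3,165. Earned Income Credit: 5% of the $6,200 excess over $276,000 is $310; credit = $1,400 − $310 = $1,090. total $3,165 + $1,090 = $4,255
Soraya ($357,000): Elderly Relief Credit: 5% of the $145,000 excess over $212,000 is $7,250 ≥ base, so the credit is $0. Earned Income Credit: 5% of the $81,000 excess over $276,000 is $4,050 ≥ base, so the credit is $0. total $0 + $0 = $0
Difference: |$4,255 − $0| = $4,255.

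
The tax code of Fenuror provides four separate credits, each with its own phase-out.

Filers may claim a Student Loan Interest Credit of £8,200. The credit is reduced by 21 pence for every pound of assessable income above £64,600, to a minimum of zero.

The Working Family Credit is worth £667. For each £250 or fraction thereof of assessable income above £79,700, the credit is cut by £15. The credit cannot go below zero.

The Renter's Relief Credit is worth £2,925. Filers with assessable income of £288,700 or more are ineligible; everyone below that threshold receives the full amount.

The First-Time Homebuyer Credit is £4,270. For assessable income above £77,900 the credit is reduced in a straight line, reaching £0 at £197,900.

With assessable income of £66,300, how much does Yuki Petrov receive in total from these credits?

Student Loan Interest Credit: 21% of the £1,700 excess over £64,600 is £357; credit = £8,200 − £357 = £7,843.
Working Family Credit: £66,300 is at or below the £79,700 threshold, so the full £667 applies.
Renter's Relief Credit: £66,300 is below the £288,700 cutoff, so the full £2,925 applies.
First-Time Homebuyer Credit: £66,300 is at or below the £77,900 threshold, so the full £4,270 applies.
Total: £7,843 + £667 + £2,925 + £4,270 = £15,705.

£15,705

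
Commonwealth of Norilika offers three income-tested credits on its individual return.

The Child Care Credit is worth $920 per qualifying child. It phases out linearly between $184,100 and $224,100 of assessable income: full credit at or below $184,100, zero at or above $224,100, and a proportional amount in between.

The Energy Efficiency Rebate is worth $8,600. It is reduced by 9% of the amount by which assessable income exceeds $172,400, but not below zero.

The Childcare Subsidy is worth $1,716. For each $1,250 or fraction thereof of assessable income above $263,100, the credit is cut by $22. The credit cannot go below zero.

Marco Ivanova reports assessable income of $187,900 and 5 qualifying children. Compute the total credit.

$13,084

Child Care Credit: base = 5 × $920 = $4,600. $187,900 is $3,800 into a $40,000 phase-out range, leaving 36,200/40,000 of the credit: $4,600 × 36,200/40,000 = $4,163.
Energy Efficiency Rebate: 9% of the $15,500 excess over $172,400 is $1,395; credit = $8,600 − $1,395 = $7,205.
Childcare Subsidy: $187,900 is at or below the $263,100 threshold, so the full $1,716 applies.
Total: $4,163 + $7,205 + $1,716 = $13,084.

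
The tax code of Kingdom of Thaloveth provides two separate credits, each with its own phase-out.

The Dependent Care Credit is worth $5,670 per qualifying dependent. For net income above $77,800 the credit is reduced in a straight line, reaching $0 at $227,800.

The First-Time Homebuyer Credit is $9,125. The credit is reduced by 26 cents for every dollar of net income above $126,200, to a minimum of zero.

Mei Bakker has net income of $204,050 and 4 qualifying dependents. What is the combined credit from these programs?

$3,591

Dependent Care Credit: base = 4 × $5,670 = $22,680. $204,050 is $126,250 into a $150,000 phase-out range, leaving 23,750/150,000 of the credit: $22,680 × 23,750/150,000 = $3,591.
First-Time Homebuyer Credit: 26% of the $77,850 excess over $126,200 is $20,241 ≥ base, so the credit is $0.
Total: $3,591 + $0 = $3,591.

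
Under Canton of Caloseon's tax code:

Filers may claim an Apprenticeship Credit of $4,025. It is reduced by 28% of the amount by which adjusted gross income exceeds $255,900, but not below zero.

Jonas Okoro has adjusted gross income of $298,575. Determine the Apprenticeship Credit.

$0

Apprenticeship Credit: 28% of the $42,675 excess over $255,900 is $11,949 ≥ base, so the credit is $0.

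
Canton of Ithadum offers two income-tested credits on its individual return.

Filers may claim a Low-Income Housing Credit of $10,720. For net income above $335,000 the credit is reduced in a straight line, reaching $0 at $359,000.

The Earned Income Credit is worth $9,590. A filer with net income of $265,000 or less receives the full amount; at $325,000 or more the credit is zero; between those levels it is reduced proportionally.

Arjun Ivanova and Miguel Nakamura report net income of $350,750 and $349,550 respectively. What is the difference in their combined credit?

$536

Arjun ($350,750): Low-Income Housing Credit: $350,750 is $15,750 into a $24,000 phase-out range, leaving 8,250/24,000 of the credit: $10,720 × 8,250/24,000 = $3,685. Earned Income Credit: $350,750 is at or above $325,000, so the credit is $0. total $3,685 + $0 = $3,685
Miguel ($349,550): Low-Income Housing Credit: $349,550 is $14,550 into a $24,000 phase-out range, leaving 9,450/24,000 of the credit: $10,720 × 9,450/24,000 = $4,221. Earned Income Credit: $349,550 is at or above $325,000, so the credit is $0. total $4,221 + $0 = $4,221
Difference: |$3,685 − $4,221| = $536.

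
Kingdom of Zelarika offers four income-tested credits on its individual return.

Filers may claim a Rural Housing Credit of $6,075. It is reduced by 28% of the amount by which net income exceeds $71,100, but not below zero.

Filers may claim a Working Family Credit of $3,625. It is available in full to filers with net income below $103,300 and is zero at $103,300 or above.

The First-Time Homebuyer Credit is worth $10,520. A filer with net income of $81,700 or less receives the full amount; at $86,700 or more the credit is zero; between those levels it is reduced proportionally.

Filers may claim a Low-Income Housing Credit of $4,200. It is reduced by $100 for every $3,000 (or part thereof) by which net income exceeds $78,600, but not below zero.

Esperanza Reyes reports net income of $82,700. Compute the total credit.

$18,868

Rural Housing Credit: 28% of the $11,600 excess over $71,100 is $3,248; credit = $6,075 − $3,248 = $2,827.
Working Family Credit: $82,700 is below the $103,300 cutoff, so the full $3,625 applies.
First-Time Homebuyer Credit: $82,700 is $1,000 into a $5,000 phase-out range, leaving 4,000/5,000 of the credit: $10,520 × 4,000/5,000 = $8,416.
Low-Income Housing Credit: income exceeds $78,600 by $4,100, which is 2 full-or-partial $3,000 increments; reduction = 2 × $100 = $200, leaving $4,000.
Total: $2,827 + $3,625 + $8,416 + $4,000 = $18,868.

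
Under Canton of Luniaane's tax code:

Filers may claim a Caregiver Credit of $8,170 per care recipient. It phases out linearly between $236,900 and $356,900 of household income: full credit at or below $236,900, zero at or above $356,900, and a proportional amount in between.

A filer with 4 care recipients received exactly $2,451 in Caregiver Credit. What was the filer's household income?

Full credit = 4 × $8,170 = $32,680.
$2,451 is 2,451/32,680 of the full $32,680, so 30,229/32,680 of the $120,000 range has been used: income = $236,900 + $120,000 × 30,229/32,680 = $347,900.

$347,900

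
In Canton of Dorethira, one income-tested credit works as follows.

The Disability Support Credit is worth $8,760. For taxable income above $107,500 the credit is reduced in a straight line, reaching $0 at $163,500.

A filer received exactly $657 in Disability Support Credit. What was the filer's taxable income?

$159,300

$657 is 657/8,760 of the full $8,760, so 8,103/8,760 of the $56,000 range has been used: income = $107,500 + $56,000 × 8,103/8,760 = $159,300.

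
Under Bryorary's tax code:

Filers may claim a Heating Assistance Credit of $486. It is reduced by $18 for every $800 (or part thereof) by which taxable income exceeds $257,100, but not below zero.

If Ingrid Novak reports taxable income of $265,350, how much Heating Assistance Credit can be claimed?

Heating Assistance Credit: income exceeds $257,100 by $8,250, which is 11 full-or-partial $800 increments; reduction = 11 × $18 = $198, leaving $288.

$288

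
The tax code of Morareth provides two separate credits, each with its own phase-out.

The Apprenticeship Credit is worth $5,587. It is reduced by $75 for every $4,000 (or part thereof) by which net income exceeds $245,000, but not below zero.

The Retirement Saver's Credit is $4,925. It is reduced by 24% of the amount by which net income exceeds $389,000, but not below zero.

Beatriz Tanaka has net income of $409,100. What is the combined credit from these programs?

$2,538

Apprenticeship Credit: income exceeds $245,000 by $164,100, which is 42 full-or-partial $4,000 increments; reduction = 42 × $75 = $3,150, leaving $2,437.
Retirement Saver's Credit: 24% of the $20,100 excess over $389,000 is $4,824; credit = $4,925 − $4,824 = $101.
Total: $2,437 + $101 = $2,538.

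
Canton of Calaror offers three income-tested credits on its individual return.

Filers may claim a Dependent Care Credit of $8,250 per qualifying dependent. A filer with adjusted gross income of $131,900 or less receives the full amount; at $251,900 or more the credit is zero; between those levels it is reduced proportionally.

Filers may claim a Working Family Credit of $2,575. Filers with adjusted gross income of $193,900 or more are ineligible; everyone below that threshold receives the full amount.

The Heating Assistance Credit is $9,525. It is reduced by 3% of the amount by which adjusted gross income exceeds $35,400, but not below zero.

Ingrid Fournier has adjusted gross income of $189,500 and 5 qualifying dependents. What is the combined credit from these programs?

$28,927

Dependent Care Credit: base = 5 × $8,250 = $41,250. $189,500 is $57,600 into a $120,000 phase-out range, leaving 62,400/120,000 of the credit: $41,250 × 62,400/120,000 = $21,450.
Working Family Credit: $189,500 is below the $193,900 cutoff, so the full $2,575 applies.
Heating Assistance Credit: 3% of the $154,100 excess over $35,400 is $4,623; credit = $9,525 − $4,623 = $4,902.
Total: $21,450 + $2,575 + $4,902 = $28,927.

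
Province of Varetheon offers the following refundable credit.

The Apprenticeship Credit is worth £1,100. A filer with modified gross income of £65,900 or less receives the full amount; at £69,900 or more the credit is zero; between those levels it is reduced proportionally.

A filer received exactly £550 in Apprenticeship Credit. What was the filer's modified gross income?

£67,900

£550 is 550/1,100 of the full £1,100, so 550/1,100 of the £4,000 range has been used: income = £65,900 + £4,000 × 550/1,100 = £67,900.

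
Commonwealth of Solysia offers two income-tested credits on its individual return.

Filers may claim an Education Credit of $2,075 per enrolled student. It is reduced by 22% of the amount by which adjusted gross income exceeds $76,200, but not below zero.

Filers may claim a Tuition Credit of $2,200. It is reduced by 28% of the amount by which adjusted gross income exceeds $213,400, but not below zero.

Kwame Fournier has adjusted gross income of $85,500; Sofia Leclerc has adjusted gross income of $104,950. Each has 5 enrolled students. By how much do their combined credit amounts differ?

Kwame ($85,500): Education Credit: base = 5 × $2,075 = $10,375. 22% of the $9,300 excess over $76,200 is $2,046; credit = $10,375 − $2,046 = $8,329. Tuition Credit: $85,500 is at or below the $213,400 threshold, so the full $2,200 applies. total $8,329 + $2,200 = $10,529
Sofia ($104,950): Education Credit: base = 5 × $2,075 = $10,375. 22% of the $28,750 excess over $76,200 is $6,325; credit = $10,375 − $6,325 = $4,050. Tuition Credit: $104,950 is at or below the $213,400 threshold, so the full $2,200 applies. total $4,050 + $2,200 = $6,250
Difference: |$10,529 − $6,250| = $4,279.

$4,279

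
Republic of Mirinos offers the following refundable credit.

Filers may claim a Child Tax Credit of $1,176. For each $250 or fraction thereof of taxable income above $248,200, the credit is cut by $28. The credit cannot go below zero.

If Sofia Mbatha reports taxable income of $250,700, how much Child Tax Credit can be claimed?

$896

Child Tax Credit: income exceeds $248,200 by $2,500, which is 10 full-or-partial $250 increments; reduction = 10 × $28 = $280, leaving $896.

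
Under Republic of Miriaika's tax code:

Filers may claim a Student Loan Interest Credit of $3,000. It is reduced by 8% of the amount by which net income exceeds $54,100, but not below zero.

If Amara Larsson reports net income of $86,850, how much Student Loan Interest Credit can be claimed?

Student Loan Interest Credit: 8% of the $32,750 excess over $54,100 is $2,620; credit = $3,000 − $2,620 = $380.

$380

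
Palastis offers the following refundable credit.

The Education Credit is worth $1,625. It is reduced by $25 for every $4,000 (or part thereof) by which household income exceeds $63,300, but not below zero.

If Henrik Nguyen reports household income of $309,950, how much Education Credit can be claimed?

Education Credit: income exceeds $63,300 by $246,650, which is 62 full-or-partial $4,000 increments; reduction = 62 × $25 = $1,550, leaving $75.

$75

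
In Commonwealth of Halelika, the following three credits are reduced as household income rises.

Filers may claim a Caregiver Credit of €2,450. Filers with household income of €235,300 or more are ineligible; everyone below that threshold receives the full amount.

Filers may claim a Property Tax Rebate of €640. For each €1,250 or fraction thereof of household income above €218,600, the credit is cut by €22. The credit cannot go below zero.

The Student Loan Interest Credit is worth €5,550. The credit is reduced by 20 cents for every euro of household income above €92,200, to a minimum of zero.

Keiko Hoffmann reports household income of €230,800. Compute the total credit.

€2,870

Caregiver Credit: €230,800 is below the €235,300 cutoff, so the full €2,450 applies.
Property Tax Rebate: income exceeds €218,600 by €12,200, which is 10 full-or-partial €1,250 increments; reduction = 10 × €22 = €220, leaving €420.
Student Loan Interest Credit: 20% of the €138,600 excess over €92,200 is €27,720 ≥ base, so the credit is €0.
Total: €2,450 + €420 + €0 = €2,870.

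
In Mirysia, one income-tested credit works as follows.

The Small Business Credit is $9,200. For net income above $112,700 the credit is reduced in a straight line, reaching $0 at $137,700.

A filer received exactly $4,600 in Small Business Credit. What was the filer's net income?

$4,600 is 4,600/9,200 of the full $9,200, so 4,600/9,200 of the $25,000 range has been used: income = $112,700 + $25,000 × 4,600/9,200 = $125,200.

$125,200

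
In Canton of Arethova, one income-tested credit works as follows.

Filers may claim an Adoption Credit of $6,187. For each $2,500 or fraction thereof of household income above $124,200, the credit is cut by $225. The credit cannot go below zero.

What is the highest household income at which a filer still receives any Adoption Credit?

After 27 increments the reduction is 27 × $225 = $6,075, leaving $112; one more increment wipes it out. Increment 27 ends at excess 27 × $2,500 = $67,500, so the highest qualifying income is $124,200 + $67,500 = $191,700.

$191,700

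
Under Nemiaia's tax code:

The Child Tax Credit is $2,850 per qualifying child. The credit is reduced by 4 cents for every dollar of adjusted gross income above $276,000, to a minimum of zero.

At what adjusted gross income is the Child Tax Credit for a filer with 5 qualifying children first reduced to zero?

Full credit = 5 × $2,850 = $14,250.
The credit falls by 4% of each dollar above $276,000, so it reaches zero when the excess is $14,250 / 4% = $356,250: income = $276,000 + $356,250 = $632,250.

$632,250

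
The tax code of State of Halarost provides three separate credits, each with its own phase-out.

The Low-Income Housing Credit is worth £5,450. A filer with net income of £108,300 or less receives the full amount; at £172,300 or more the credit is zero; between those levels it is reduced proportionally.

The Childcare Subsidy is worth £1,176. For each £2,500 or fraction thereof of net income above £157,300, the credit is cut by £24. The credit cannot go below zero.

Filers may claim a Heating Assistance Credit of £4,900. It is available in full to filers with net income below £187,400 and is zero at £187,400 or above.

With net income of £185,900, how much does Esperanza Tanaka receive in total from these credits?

£5,788

Low-Income Housing Credit: £185,900 is at or above £172,300, so the credit is £0.
Childcare Subsidy: income exceeds £157,300 by £28,600, which is 12 full-or-partial £2,500 increments; reduction = 12 × £24 = £288, leaving £888.
Heating Assistance Credit: £185,900 is below the £187,400 cutoff, so the full £4,900 applies.
Total: £0 + £888 + £4,900 = £5,788.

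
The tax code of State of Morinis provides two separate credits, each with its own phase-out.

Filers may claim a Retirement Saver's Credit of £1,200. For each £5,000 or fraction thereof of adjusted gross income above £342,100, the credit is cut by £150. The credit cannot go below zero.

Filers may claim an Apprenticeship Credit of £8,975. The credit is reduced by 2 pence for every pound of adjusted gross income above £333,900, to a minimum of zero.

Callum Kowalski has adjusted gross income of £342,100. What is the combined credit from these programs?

Retirement Saver's Credit: £342,100 is at or below the £342,100 threshold, so the full £1,200 applies.
Apprenticeship Credit: 2% of the £8,200 excess over £333,900 is £164; credit = £8,975 − £164 = £8,811.
Total: £1,200 + £8,811 = £10,011.

£10,011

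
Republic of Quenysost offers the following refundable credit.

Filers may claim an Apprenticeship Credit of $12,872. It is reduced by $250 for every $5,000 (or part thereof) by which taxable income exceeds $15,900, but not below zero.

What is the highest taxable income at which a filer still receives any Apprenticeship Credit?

$270,900

After 51 increments the reduction is 51 × $250 = $12,750, leaving $122; one more increment wipes it out. Increment 51 ends at excess 51 × $5,000 = $255,000, so the highest qualifying income is $15,900 + $255,000 = $270,900.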